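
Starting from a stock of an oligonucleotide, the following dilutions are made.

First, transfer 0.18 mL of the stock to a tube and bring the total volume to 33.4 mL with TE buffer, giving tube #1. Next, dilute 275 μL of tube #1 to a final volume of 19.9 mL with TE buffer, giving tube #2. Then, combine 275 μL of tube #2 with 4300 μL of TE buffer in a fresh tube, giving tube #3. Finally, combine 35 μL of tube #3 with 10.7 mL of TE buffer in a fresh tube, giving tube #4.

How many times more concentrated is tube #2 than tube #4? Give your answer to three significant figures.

Step 1: 0.18 mL brought to 33.4 mL → factor 33.4/0.18 = 185.56
Step 2: 275 μL brought to 19.9 mL → factor 19900/275 = 72.364
Step 3: 275 μL + 4300 μL = 4575 μL total → factor 4575/275 = 16.636
Step 4: 35 μL + 10.7 mL = 10735 μL total → factor 10735/35 = 306.71
Dilution factor to tube #2 = 13427; to tube #4 = 6.8515 × 10^7
[tube #2]/[tube #4] = (factor to tube #4)/(factor to tube #2) = 6.8515 × 10^7/13427 = 5.10 × 10^3

5.10 × 10^3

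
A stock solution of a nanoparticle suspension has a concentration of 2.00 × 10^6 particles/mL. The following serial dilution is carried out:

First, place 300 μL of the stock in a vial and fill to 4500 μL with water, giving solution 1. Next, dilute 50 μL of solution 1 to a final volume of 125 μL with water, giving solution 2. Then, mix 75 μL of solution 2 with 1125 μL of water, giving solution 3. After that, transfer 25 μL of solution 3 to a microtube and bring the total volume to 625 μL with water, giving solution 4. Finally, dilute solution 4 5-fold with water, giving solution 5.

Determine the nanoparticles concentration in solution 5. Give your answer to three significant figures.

Step 1: 300 μL brought to 4500 μL → factor 4500/300 = 15
Step 2: 50 μL brought to 125 μL → factor 125/50 = 2.5
Step 3: 75 μL + 1125 μL = 1200 μL total → factor 1200/75 = 16
Step 4: 25 μL brought to 625 μL → factor 625/25 = 25
Step 5: 5-fold → factor 5
Overall dilution factor = 15 × 2.5 × 16 × 25 × 5 = 75000
Final = 2.00 × 10^6 particles/mL / 75000 = 26.7 particles/mL

26.7 particles/mL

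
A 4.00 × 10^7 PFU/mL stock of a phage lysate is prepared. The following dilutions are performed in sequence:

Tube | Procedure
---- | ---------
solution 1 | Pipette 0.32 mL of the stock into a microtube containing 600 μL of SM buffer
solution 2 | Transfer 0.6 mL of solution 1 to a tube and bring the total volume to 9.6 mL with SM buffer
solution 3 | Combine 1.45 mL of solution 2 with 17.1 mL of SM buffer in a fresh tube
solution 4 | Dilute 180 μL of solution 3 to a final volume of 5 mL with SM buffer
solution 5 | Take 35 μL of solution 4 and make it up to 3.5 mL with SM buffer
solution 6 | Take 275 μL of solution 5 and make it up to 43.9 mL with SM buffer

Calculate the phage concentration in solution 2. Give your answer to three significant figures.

Step 1: 0.32 mL + 600 μL = 0.92 mL total → factor 0.92/0.32 = 2.875
Step 2: 0.6 mL brought to 9.6 mL → factor 9.6/0.6 = 16
Dilution factor through solution 2 = 2.875 × 16 = 46
[solution 2] = 4.00 × 10^7 PFU/mL / 46 = 8.70 × 10^5 PFU/mL

8.70 × 10^5 PFU/mL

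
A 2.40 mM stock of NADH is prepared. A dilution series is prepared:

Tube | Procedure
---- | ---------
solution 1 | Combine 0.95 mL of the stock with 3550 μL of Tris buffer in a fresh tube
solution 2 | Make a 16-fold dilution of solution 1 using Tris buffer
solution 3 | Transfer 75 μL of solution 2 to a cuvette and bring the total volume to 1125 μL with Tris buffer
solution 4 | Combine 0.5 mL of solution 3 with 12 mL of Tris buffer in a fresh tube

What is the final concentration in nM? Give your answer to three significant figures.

Step 1: 0.95 mL + 3550 μL = 4.5 mL total → factor 4.5/0.95 = 4.7368
Step 2: 16-fold → factor 16
Step 3: 75 μL brought to 1125 μL → factor 1125/75 = 15
Step 4: 0.5 mL + 12 mL = 12.5 mL total → factor 12.5/0.5 = 25
Overall dilution factor = 4.7368 × 16 × 15 × 25 = 28421
Final = 2.40 mM / 28421 = 8.444 × 10^-5 mM = 84.4 nM

84.4 nM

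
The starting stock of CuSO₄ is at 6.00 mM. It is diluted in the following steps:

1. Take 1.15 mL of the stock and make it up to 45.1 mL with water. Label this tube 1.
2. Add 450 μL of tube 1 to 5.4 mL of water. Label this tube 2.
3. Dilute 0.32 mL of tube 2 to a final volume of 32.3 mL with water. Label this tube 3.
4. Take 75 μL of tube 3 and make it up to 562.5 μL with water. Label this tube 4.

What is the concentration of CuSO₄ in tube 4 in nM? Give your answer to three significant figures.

15.5 nM

Step 1: 1.15 mL brought to 45.1 mL → factor 45.1/1.15 = 39.217
Step 2: 450 μL + 5.4 mL = 5850 μL total → factor 5850/450 = 13
Step 3: 0.32 mL brought to 32.3 mL → factor 32.3/0.32 = 100.94
Step 4: 75 μL brought to 562.5 μL → factor 562.5/75 = 7.5
Overall dilution factor = 39.217 × 13 × 100.94 × 7.5 = 3.8595 × 10^5
Final = 6.00 mM / 3.8595 × 10^5 = 1.555 × 10^-5 mM = 15.5 nM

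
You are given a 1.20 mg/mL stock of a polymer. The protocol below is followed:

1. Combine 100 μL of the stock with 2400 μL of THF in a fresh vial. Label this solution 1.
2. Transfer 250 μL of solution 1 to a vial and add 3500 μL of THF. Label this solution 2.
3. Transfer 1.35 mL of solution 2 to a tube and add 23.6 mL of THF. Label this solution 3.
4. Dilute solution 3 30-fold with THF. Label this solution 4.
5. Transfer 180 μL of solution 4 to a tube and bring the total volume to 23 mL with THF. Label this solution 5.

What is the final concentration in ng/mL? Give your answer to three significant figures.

Step 1: 100 μL + 2400 μL = 2500 μL total → factor 2500/100 = 25
Step 2: 250 μL + 3500 μL = 3750 μL total → factor 3750/250 = 15
Step 3: 1.35 mL + 23.6 mL = 24.95 mL total → factor 24.95/1.35 = 18.481
Step 4: 30-fold → factor 30
Step 5: 180 μL brought to 23 mL → factor 23000/180 = 127.78
Overall dilution factor = 25 × 15 × 18.481 × 30 × 127.78 = 2.6567 × 10^7
Final = 1.20 mg/mL / 2.6567 × 10^7 = 4.517 × 10^-8 mg/mL = 0.0452 ng/mL

0.0452 ng/mL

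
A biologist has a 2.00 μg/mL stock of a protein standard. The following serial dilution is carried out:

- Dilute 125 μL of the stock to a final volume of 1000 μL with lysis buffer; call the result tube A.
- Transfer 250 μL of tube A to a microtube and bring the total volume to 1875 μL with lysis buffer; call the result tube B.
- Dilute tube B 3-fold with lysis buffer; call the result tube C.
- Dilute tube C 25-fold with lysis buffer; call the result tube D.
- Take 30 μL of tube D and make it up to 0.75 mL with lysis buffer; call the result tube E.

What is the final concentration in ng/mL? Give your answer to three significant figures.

Step 1: 125 μL brought to 1000 μL → factor 1000/125 = 8
Step 2: 250 μL brought to 1875 μL → factor 1875/250 = 7.5
Step 3: 3-fold → factor 3
Step 4: 25-fold → factor 25
Step 5: 30 μL brought to 0.75 mL → factor 750/30 = 25
Overall dilution factor = 8 × 7.5 × 3 × 25 × 25 = 1.125 × 10^5
Final = 2.00 μg/mL / 1.125 × 10^5 = 1.778 × 10^-5 μg/mL = 0.0178 ng/mL

0.0178 ng/mL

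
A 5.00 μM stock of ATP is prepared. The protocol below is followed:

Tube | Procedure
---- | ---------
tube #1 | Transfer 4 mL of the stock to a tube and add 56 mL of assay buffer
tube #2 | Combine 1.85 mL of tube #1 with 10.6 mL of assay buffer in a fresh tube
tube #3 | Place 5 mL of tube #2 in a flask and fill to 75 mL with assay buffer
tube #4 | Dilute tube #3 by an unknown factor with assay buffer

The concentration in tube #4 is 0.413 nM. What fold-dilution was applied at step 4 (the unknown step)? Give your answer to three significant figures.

8.00-fold

Step 1: 4 mL + 56 mL = 60 mL total → factor 60/4 = 15
Step 2: 1.85 mL + 10.6 mL = 12.45 mL total → factor 12.45/1.85 = 6.7297
Step 3: 5 mL brought to 75 mL → factor 75/5 = 15
Step 4: unknown factor x
Product of known-step factors = 1514.2
Overall factor = 5.00 μM / (0.413 nM) = 12107
x = 12107 / 1514.2 = 8.00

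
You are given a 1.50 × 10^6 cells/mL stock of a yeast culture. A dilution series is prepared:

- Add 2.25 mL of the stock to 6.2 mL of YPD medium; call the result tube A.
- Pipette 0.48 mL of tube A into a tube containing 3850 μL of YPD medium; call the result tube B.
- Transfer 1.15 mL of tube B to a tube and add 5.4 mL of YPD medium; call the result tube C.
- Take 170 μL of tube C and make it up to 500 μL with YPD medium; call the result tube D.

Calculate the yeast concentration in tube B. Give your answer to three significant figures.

4.43 × 10^4 cells/mL

Step 1: 2.25 mL + 6.2 mL = 8.45 mL total → factor 8.45/2.25 = 3.7556
Step 2: 0.48 mL + 3850 μL = 4.33 mL total → factor 4.33/0.48 = 9.0208
Dilution factor through tube B = 3.7556 × 9.0208 = 33.878
[tube B] = 1.50 × 10^6 cells/mL / 33.878 = 4.43 × 10^4 cells/mL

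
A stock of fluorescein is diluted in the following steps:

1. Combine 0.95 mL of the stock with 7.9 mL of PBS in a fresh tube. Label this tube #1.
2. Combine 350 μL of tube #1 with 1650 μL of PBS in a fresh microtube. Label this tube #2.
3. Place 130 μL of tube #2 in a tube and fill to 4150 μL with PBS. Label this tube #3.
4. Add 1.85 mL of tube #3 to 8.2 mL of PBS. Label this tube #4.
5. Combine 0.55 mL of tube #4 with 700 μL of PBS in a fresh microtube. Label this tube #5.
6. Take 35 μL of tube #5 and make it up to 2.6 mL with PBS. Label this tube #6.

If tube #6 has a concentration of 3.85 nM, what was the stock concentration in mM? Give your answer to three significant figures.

6.00 mM

Step 1: 0.95 mL + 7.9 mL = 8.85 mL total → factor 8.85/0.95 = 9.3158
Step 2: 350 μL + 1650 μL = 2000 μL total → factor 2000/350 = 5.7143
Step 3: 130 μL brought to 4150 μL → factor 4150/130 = 31.923
Step 4: 1.85 mL + 8.2 mL = 10.05 mL total → factor 10.05/1.85 = 5.4324
Step 5: 0.55 mL + 700 μL = 1.25 mL total → factor 1.25/0.55 = 2.2727
Step 6: 35 μL brought to 2.6 mL → factor 2600/35 = 74.286
Overall dilution factor = 9.3158 × 5.7143 × 31.923 × 5.4324 × 2.2727 × 74.286 = 1.5586 × 10^6
Stock = 3.85 nM × 1.5586 × 10^6 = 6.001 × 10^6 nM = 6.00 mM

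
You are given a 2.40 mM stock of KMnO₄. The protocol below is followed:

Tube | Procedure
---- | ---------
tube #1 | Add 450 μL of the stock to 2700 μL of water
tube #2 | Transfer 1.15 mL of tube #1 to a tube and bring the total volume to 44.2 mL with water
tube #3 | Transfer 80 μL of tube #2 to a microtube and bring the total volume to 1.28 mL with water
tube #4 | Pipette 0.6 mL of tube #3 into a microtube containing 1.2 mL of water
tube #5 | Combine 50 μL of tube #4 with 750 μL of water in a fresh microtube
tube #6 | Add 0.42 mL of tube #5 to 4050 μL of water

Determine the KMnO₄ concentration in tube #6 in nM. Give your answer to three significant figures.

Step 1: 450 μL + 2700 μL = 3150 μL total → factor 3150/450 = 7
Step 2: 1.15 mL brought to 44.2 mL → factor 44.2/1.15 = 38.435
Step 3: 80 μL brought to 1.28 mL → factor 1280/80 = 16
Step 4: 0.6 mL + 1.2 mL = 1.8 mL total → factor 1.8/0.6 = 3
Step 5: 50 μL + 750 μL = 800 μL total → factor 800/50 = 16
Step 6: 0.42 mL + 4050 μL = 4.47 mL total → factor 4.47/0.42 = 10.643
Overall dilution factor = 7 × 38.435 × 16 × 3 × 16 × 10.643 = 2.1991 × 10^6
Final = 2.40 mM / 2.1991 × 10^6 = 1.091 × 10^-6 mM = 1.09 nM

1.09 nM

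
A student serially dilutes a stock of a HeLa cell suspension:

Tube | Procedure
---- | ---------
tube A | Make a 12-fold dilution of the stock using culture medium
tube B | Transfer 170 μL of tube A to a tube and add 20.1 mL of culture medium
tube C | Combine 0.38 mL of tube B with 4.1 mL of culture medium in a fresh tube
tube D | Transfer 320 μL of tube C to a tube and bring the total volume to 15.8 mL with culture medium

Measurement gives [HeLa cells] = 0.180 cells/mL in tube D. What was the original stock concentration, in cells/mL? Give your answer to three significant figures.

1.50 × 10^5 cells/mL

Step 1: 12-fold → factor 12
Step 2: 170 μL + 20.1 mL = 20270 μL total → factor 20270/170 = 119.24
Step 3: 0.38 mL + 4.1 mL = 4.48 mL total → factor 4.48/0.38 = 11.789
Step 4: 320 μL brought to 15.8 mL → factor 15800/320 = 49.375
Overall dilution factor = 12 × 119.24 × 11.789 × 49.375 = 8.3289 × 10^5
Stock = 0.180 cells/mL × 8.3289 × 10^5 = 1.50 × 10^5 cells/mL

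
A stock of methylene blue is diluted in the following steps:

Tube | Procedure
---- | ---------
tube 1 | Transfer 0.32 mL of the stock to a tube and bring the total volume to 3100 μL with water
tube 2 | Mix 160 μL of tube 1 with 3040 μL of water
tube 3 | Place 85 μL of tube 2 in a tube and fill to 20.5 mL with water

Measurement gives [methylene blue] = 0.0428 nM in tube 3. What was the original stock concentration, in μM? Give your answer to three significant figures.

2.00 μM

Step 1: 0.32 mL brought to 3100 μL → factor 3.1/0.32 = 9.6875
Step 2: 160 μL + 3040 μL = 3200 μL total → factor 3200/160 = 20
Step 3: 85 μL brought to 20.5 mL → factor 20500/85 = 241.18
Overall dilution factor = 9.6875 × 20 × 241.18 = 46728
Stock = 0.0428 nM × 46728 = 2000 nM = 2.00 μM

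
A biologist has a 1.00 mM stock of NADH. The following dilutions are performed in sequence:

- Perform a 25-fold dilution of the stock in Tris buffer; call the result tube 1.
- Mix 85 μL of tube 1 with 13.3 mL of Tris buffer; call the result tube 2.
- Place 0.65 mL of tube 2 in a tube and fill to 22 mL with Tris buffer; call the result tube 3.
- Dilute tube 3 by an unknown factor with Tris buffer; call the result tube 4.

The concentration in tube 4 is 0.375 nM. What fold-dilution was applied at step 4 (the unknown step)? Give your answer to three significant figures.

Step 1: 25-fold → factor 25
Step 2: 85 μL + 13.3 mL = 13385 μL total → factor 13385/85 = 157.47
Step 3: 0.65 mL brought to 22 mL → factor 22/0.65 = 33.846
Step 4: unknown factor x
Product of known-step factors = 1.3324 × 10^5
Overall factor = 1.00 mM / (0.375 nM) = 2.6667 × 10^6
x = 2.6667 × 10^6 / 1.3324 × 10^5 = 20.0

20.0-fold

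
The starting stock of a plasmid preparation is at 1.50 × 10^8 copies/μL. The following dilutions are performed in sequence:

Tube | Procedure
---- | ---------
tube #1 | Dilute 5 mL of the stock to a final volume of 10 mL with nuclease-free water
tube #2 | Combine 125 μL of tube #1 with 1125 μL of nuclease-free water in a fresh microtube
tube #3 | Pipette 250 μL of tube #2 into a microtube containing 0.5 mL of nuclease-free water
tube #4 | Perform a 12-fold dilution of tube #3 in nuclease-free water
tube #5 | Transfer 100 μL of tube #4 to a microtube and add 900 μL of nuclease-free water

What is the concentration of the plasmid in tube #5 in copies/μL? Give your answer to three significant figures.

Step 1: 5 mL brought to 10 mL → factor 10/5 = 2
Step 2: 125 μL + 1125 μL = 1250 μL total → factor 1250/125 = 10
Step 3: 250 μL + 0.5 mL = 750 μL total → factor 750/250 = 3
Step 4: 12-fold → factor 12
Step 5: 100 μL + 900 μL = 1000 μL total → factor 1000/100 = 10
Overall dilution factor = 2 × 10 × 3 × 12 × 10 = 7200
Final = 1.50 × 10^8 copies/μL / 7200 = 2.08 × 10^4 copies/μL

2.08 × 10^4 copies/μL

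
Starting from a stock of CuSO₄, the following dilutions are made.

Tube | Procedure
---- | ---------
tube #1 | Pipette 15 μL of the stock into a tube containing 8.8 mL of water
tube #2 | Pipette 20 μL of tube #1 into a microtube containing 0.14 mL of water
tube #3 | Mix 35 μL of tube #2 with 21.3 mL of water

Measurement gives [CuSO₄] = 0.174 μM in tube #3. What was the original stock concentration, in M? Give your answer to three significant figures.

0.499 M

Step 1: 15 μL + 8.8 mL = 8815 μL total → factor 8815/15 = 587.67
Step 2: 20 μL + 0.14 mL = 160 μL total → factor 160/20 = 8
Step 3: 35 μL + 21.3 mL = 21335 μL total → factor 21335/35 = 609.57
Overall dilution factor = 587.67 × 8 × 609.57 = 2.8658 × 10^6
Stock = 0.174 μM × 2.8658 × 10^6 = 4.986 × 10^5 μM = 0.499 M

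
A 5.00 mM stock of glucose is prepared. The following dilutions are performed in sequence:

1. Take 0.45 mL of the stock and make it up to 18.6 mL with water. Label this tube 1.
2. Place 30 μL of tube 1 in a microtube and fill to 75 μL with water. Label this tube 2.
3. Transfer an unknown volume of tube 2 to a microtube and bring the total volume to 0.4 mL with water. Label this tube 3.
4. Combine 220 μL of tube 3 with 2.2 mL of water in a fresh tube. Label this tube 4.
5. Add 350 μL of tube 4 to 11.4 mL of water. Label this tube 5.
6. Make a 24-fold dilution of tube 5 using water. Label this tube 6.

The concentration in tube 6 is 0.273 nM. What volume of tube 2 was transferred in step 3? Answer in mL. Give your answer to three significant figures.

0.0200 mL

Step 1: 0.45 mL brought to 18.6 mL → factor 18.6/0.45 = 41.333
Step 2: 30 μL brought to 75 μL → factor 75/30 = 2.5
Step 3: v brought to 0.4 mL → factor = 0.4 mL/v
Step 4: 220 μL + 2.2 mL = 2420 μL total → factor 2420/220 = 11
Step 5: 350 μL + 11.4 mL = 11750 μL total → factor 11750/350 = 33.571
Step 6: 24-fold → factor 24
Product of known-step factors = 9.1583 × 10^5
Overall factor = 5.00 mM / (0.273 nM) = 1.8315 × 10^7
Step-3 factor = 1.8315 × 10^7 / 9.1583 × 10^5 = 19.998
v = 0.4 mL / 19.998 = 0.0200 mL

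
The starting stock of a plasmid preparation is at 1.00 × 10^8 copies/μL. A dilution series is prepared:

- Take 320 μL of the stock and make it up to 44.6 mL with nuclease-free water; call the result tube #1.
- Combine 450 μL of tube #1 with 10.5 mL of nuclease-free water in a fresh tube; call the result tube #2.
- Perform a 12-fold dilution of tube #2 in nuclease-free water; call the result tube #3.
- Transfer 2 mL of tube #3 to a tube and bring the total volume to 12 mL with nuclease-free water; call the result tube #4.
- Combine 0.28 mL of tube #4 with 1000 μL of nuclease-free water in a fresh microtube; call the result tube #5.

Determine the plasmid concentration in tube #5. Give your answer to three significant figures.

89.6 copies/μL

Step 1: 320 μL brought to 44.6 mL → factor 44600/320 = 139.38
Step 2: 450 μL + 10.5 mL = 10950 μL total → factor 10950/450 = 24.333
Step 3: 12-fold → factor 12
Step 4: 2 mL brought to 12 mL → factor 12/2 = 6
Step 5: 0.28 mL + 1000 μL = 1.28 mL total → factor 1.28/0.28 = 4.5714
Overall dilution factor = 139.38 × 24.333 × 12 × 6 × 4.5714 = 1.1163 × 10^6
Final = 1.00 × 10^8 copies/μL / 1.1163 × 10^6 = 89.6 copies/μL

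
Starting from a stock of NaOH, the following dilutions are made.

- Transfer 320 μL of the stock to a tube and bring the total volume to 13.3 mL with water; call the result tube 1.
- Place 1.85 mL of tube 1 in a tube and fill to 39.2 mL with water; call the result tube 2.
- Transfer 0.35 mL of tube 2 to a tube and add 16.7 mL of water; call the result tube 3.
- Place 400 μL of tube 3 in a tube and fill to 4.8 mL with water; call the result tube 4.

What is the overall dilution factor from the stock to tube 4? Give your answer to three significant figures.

Step 1: 320 μL brought to 13.3 mL → factor 13300/320 = 41.562
Step 2: 1.85 mL brought to 39.2 mL → factor 39.2/1.85 = 21.189
Step 3: 0.35 mL + 16.7 mL = 17.05 mL total → factor 17.05/0.35 = 48.714
Step 4: 400 μL brought to 4.8 mL → factor 4800/400 = 12
Overall dilution factor = 41.562 × 21.189 × 48.714 × 12 = 5.1482 × 10^5

5.15 × 10^5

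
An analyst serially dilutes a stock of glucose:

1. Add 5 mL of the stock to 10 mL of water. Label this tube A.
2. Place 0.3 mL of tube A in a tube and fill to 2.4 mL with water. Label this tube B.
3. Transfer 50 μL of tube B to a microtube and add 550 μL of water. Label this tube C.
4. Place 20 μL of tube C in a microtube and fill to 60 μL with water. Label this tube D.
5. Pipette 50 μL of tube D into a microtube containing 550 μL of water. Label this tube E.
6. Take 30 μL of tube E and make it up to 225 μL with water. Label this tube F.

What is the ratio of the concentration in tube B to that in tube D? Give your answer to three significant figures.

36.0

Step 1: 5 mL + 10 mL = 15 mL total → factor 15/5 = 3
Step 2: 0.3 mL brought to 2.4 mL → factor 2.4/0.3 = 8
Step 3: 50 μL + 550 μL = 600 μL total → factor 600/50 = 12
Step 4: 20 μL brought to 60 μL → factor 60/20 = 3
Dilution factor to tube B = 24; to tube D = 864
[tube B]/[tube D] = (factor to tube D)/(factor to tube B) = 864/24 = 36.0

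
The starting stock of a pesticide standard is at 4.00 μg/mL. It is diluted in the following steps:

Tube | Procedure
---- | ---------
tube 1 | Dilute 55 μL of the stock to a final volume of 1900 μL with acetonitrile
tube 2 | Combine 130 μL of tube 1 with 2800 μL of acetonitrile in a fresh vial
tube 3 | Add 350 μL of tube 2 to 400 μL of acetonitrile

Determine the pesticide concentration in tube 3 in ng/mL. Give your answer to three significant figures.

Step 1: 55 μL brought to 1900 μL → factor 1900/55 = 34.545
Step 2: 130 μL + 2800 μL = 2930 μL total → factor 2930/130 = 22.538
Step 3: 350 μL + 400 μL = 750 μL total → factor 750/350 = 2.1429
Overall dilution factor = 34.545 × 22.538 × 2.1429 = 1668.4
Final = 4.00 μg/mL / 1668.4 = 0.002397 μg/mL = 2.40 ng/mL

2.40 ng/mL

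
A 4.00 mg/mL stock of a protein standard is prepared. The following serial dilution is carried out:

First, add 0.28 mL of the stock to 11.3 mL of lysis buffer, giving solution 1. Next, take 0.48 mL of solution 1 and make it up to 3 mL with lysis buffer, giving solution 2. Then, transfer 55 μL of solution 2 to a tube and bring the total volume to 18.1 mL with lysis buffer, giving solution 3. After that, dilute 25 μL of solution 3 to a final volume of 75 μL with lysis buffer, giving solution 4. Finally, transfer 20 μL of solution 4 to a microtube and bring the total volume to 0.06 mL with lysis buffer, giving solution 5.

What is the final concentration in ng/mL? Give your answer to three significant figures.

5.22 ng/mL

Step 1: 0.28 mL + 11.3 mL = 11.58 mL total → factor 11.58/0.28 = 41.357
Step 2: 0.48 mL brought to 3 mL → factor 3/0.48 = 6.25
Step 3: 55 μL brought to 18.1 mL → factor 18100/55 = 329.09
Step 4: 25 μL brought to 75 μL → factor 75/25 = 3
Step 5: 20 μL brought to 0.06 mL → factor 60/20 = 3
Overall dilution factor = 41.357 × 6.25 × 329.09 × 3 × 3 = 7.6558 × 10^5
Final = 4.00 mg/mL / 7.6558 × 10^5 = 5.225 × 10^-6 mg/mL = 5.22 ng/mL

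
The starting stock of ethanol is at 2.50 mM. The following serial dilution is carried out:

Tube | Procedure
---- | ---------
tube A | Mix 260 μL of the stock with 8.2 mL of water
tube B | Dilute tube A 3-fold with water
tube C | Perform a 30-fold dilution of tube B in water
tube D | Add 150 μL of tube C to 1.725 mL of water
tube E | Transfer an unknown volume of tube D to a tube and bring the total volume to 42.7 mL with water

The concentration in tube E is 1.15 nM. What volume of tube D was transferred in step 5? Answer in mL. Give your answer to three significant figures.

0.719 mL

Step 1: 260 μL + 8.2 mL = 8460 μL total → factor 8460/260 = 32.538
Step 2: 3-fold → factor 3
Step 3: 30-fold → factor 30
Step 4: 150 μL + 1.725 mL = 1875 μL total → factor 1875/150 = 12.5
Step 5: v brought to 42.7 mL → factor = 42.7 mL/v
Product of known-step factors = 36606
Overall factor = 2.50 mM / (1.15 nM) = 2.1739 × 10^6
Step-5 factor = 2.1739 × 10^6 / 36606 = 59.387
v = 42.7 mL / 59.387 = 0.719 mL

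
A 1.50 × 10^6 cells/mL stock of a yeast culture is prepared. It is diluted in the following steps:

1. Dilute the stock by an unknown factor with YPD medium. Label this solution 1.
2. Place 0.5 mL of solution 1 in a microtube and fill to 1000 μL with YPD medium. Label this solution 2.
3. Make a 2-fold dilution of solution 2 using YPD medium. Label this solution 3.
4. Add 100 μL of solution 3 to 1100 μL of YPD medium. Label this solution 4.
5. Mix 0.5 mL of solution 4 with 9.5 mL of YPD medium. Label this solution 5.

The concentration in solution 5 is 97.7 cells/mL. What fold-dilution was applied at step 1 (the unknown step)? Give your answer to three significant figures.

Step 1: unknown factor x
Step 2: 0.5 mL brought to 1000 μL → factor 1/0.5 = 2
Step 3: 2-fold → factor 2
Step 4: 100 μL + 1100 μL = 1200 μL total → factor 1200/100 = 12
Step 5: 0.5 mL + 9.5 mL = 10 mL total → factor 10/0.5 = 20
Product of known-step factors = 960
Overall factor = 1.50 × 10^6 cells/mL / (97.7 cells/mL) = 15353
x = 15353 / 960 = 16.0

16.0-fold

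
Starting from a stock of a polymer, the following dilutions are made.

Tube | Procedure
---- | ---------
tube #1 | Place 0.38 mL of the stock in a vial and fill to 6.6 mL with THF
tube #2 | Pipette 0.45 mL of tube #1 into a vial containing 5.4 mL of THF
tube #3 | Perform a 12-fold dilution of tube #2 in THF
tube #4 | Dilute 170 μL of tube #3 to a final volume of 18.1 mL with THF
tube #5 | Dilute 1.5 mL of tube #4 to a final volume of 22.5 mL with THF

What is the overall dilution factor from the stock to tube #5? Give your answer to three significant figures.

Step 1: 0.38 mL brought to 6.6 mL → factor 6.6/0.38 = 17.368
Step 2: 0.45 mL + 5.4 mL = 5.85 mL total → factor 5.85/0.45 = 13
Step 3: 12-fold → factor 12
Step 4: 170 μL brought to 18.1 mL → factor 18100/170 = 106.47
Step 5: 1.5 mL brought to 22.5 mL → factor 22.5/1.5 = 15
Overall dilution factor = 17.368 × 13 × 12 × 106.47 × 15 = 4.3272 × 10^6

4.33 × 10^6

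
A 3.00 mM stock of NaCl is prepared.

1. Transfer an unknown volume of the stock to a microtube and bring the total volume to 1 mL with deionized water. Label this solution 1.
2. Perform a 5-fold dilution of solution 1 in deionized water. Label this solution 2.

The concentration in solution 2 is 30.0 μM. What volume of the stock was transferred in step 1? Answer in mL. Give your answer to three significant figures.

0.0500 mL

Step 1: v brought to 1 mL → factor = 1 mL/v
Step 2: 5-fold → factor 5
Product of known-step factors = 5
Overall factor = 3.00 mM / (30.0 μM) = 100
Step-1 factor = 100 / 5 = 20
v = 1 mL / 20 = 0.0500 mL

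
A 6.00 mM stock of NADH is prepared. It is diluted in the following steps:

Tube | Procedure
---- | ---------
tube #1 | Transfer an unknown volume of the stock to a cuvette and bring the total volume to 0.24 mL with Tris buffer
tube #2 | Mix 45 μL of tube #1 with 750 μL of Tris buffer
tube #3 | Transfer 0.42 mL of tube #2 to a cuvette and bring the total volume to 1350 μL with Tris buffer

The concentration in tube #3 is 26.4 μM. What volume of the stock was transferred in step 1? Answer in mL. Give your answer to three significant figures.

Step 1: v brought to 0.24 mL → factor = 0.24 mL/v
Step 2: 45 μL + 750 μL = 795 μL total → factor 795/45 = 17.667
Step 3: 0.42 mL brought to 1350 μL → factor 1.35/0.42 = 3.2143
Product of known-step factors = 56.786
Overall factor = 6.00 mM / (26.4 μM) = 227.27
Step-1 factor = 227.27 / 56.786 = 4.0023
v = 0.24 mL / 4.0023 = 0.0600 mL

0.0600 mL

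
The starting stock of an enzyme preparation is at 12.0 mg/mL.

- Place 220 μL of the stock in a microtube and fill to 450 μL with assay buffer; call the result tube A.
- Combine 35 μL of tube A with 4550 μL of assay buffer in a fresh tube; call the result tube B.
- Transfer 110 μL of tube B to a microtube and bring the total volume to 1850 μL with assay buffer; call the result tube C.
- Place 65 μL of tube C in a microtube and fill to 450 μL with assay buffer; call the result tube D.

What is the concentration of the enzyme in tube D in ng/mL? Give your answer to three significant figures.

Step 1: 220 μL brought to 450 μL → factor 450/220 = 2.0455
Step 2: 35 μL + 4550 μL = 4585 μL total → factor 4585/35 = 131
Step 3: 110 μL brought to 1850 μL → factor 1850/110 = 16.818
Step 4: 65 μL brought to 450 μL → factor 450/65 = 6.9231
Overall dilution factor = 2.0455 × 131 × 16.818 × 6.9231 = 31199
Final = 12.0 mg/mL / 31199 = 0.0003846 mg/mL = 385 ng/mL

385 ng/mL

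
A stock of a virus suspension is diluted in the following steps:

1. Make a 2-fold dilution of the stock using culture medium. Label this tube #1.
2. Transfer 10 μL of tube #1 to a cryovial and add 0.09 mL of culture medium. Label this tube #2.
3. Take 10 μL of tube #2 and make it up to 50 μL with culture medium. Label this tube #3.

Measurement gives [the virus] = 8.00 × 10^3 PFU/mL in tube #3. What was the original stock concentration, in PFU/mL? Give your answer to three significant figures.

Step 1: 2-fold → factor 2
Step 2: 10 μL + 0.09 mL = 100 μL total → factor 100/10 = 10
Step 3: 10 μL brought to 50 μL → factor 50/10 = 5
Overall dilution factor = 2 × 10 × 5 = 100
Stock = 8.00 × 10^3 PFU/mL × 100 = 8.00 × 10^5 PFU/mL

8.00 × 10^5 PFU/mL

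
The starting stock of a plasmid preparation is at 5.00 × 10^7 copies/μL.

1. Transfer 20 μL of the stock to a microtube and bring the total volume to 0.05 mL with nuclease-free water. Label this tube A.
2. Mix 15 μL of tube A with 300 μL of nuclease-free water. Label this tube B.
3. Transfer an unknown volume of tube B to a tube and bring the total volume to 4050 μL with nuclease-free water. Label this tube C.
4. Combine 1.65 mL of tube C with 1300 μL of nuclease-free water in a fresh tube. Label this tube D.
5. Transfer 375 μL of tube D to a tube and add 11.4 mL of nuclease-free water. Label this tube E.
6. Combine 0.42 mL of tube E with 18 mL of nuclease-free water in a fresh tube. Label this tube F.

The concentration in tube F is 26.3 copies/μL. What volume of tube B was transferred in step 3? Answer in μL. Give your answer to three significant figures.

275 μL

Step 1: 20 μL brought to 0.05 mL → factor 50/20 = 2.5
Step 2: 15 μL + 300 μL = 315 μL total → factor 315/15 = 21
Step 3: v brought to 4050 μL → factor = 4050 μL/v
Step 4: 1.65 mL + 1300 μL = 2.95 mL total → factor 2.95/1.65 = 1.7879
Step 5: 375 μL + 11.4 mL = 11775 μL total → factor 11775/375 = 31.4
Step 6: 0.42 mL + 18 mL = 18.42 mL total → factor 18.42/0.42 = 43.857
Product of known-step factors = 1.2926 × 10^5
Overall factor = 5.00 × 10^7 copies/μL / (26.3 copies/μL) = 1.9011 × 10^6
Step-3 factor = 1.9011 × 10^6 / 1.2926 × 10^5 = 14.708
v = 4050 μL / 14.708 = 275 μL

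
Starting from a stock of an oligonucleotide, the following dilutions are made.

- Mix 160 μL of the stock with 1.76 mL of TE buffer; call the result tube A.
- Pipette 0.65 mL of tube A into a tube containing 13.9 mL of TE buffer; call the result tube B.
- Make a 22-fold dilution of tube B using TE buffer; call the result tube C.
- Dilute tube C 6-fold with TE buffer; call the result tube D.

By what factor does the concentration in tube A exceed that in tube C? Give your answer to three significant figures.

492

Step 1: 160 μL + 1.76 mL = 1920 μL total → factor 1920/160 = 12
Step 2: 0.65 mL + 13.9 mL = 14.55 mL total → factor 14.55/0.65 = 22.385
Step 3: 22-fold → factor 22
Dilution factor to tube A = 12; to tube C = 5909.5
[tube A]/[tube C] = (factor to tube C)/(factor to tube A) = 5909.5/12 = 492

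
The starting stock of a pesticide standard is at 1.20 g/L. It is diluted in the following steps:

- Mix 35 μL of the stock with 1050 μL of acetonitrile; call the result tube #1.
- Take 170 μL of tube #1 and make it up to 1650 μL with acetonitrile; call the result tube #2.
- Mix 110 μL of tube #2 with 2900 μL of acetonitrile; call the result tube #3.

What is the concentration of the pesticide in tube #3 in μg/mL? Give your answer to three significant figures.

0.146 μg/mL

Step 1: 35 μL + 1050 μL = 1085 μL total → factor 1085/35 = 31
Step 2: 170 μL brought to 1650 μL → factor 1650/170 = 9.7059
Step 3: 110 μL + 2900 μL = 3010 μL total → factor 3010/110 = 27.364
Overall dilution factor = 31 × 9.7059 × 27.364 = 8233.2
Final = 1.20 g/L / 8233.2 = 0.0001458 g/L = 0.146 μg/mL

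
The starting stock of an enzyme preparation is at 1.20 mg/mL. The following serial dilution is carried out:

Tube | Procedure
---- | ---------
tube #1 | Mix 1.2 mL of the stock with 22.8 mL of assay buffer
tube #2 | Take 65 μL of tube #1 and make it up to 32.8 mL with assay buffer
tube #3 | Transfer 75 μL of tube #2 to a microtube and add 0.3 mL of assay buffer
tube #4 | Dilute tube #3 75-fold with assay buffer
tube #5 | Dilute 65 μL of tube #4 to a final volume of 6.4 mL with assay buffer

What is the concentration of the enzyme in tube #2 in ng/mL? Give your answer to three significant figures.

Step 1: 1.2 mL + 22.8 mL = 24 mL total → factor 24/1.2 = 20
Step 2: 65 μL brought to 32.8 mL → factor 32800/65 = 504.62
Dilution factor through tube #2 = 20 × 504.62 = 10092
[tube #2] = 1.20 mg/mL / 10092 = 0.0001189 mg/mL = 119 ng/mL

119 ng/mL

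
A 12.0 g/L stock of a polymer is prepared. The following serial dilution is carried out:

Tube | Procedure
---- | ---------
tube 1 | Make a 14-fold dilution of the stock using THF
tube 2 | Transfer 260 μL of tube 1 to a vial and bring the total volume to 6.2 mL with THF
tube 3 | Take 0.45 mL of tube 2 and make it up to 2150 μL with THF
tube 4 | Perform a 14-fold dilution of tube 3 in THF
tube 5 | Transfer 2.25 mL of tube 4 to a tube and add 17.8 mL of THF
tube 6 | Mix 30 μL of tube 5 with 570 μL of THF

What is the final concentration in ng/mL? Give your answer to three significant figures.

Step 1: 14-fold → factor 14
Step 2: 260 μL brought to 6.2 mL → factor 6200/260 = 23.846
Step 3: 0.45 mL brought to 2150 μL → factor 2.15/0.45 = 4.7778
Step 4: 14-fold → factor 14
Step 5: 2.25 mL + 17.8 mL = 20.05 mL total → factor 20.05/2.25 = 8.9111
Step 6: 30 μL + 570 μL = 600 μL total → factor 600/30 = 20
Overall dilution factor = 14 × 23.846 × 4.7778 × 14 × 8.9111 × 20 = 3.9798 × 10^6
Final = 12.0 g/L / 3.9798 × 10^6 = 3.015 × 10^-6 g/L = 3.02 ng/mL

3.02 ng/mL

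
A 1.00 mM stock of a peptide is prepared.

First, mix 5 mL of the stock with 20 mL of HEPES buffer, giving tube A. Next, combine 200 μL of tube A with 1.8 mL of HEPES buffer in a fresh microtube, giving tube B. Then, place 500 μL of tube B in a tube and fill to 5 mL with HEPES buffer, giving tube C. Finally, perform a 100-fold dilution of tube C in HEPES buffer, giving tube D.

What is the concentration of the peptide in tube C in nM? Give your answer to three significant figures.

2.00 × 10^3 nM

Step 1: 5 mL + 20 mL = 25 mL total → factor 25/5 = 5
Step 2: 200 μL + 1.8 mL = 2000 μL total → factor 2000/200 = 10
Step 3: 500 μL brought to 5 mL → factor 5000/500 = 10
Dilution factor through tube C = 5 × 10 × 10 = 500
[tube C] = 1.00 mM / 500 = 0.002000 mM = 2.00 × 10^3 nM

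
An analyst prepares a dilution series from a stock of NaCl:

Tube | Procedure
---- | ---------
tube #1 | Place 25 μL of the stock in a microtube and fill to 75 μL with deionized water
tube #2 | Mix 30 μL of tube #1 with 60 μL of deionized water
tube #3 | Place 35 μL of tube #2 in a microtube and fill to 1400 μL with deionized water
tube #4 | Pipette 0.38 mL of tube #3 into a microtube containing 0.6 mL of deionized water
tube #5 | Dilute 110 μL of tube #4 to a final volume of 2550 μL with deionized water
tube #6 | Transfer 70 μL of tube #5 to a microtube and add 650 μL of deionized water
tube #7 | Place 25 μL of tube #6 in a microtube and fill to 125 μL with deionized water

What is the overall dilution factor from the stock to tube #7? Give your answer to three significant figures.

Step 1: 25 μL brought to 75 μL → factor 75/25 = 3
Step 2: 30 μL + 60 μL = 90 μL total → factor 90/30 = 3
Step 3: 35 μL brought to 1400 μL → factor 1400/35 = 40
Step 4: 0.38 mL + 0.6 mL = 0.98 mL total → factor 0.98/0.38 = 2.5789
Step 5: 110 μL brought to 2550 μL → factor 2550/110 = 23.182
Step 6: 70 μL + 650 μL = 720 μL total → factor 720/70 = 10.286
Step 7: 25 μL brought to 125 μL → factor 125/25 = 5
Overall dilution factor = 3 × 3 × 40 × 2.5789 × 23.182 × 10.286 × 5 = 1.1069 × 10^6

1.11 × 10^6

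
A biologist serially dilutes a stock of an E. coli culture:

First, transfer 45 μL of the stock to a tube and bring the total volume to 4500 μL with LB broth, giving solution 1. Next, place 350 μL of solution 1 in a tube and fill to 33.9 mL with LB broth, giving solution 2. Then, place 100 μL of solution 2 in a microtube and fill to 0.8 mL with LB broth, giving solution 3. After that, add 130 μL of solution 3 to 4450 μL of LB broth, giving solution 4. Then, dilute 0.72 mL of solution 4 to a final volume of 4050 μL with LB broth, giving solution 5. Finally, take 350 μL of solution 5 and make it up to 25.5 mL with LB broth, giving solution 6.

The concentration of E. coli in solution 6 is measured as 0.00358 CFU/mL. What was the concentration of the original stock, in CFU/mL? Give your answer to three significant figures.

4.01 × 10^6 CFU/mL

Step 1: 45 μL brought to 4500 μL → factor 4500/45 = 100
Step 2: 350 μL brought to 33.9 mL → factor 33900/350 = 96.857
Step 3: 100 μL brought to 0.8 mL → factor 800/100 = 8
Step 4: 130 μL + 4450 μL = 4580 μL total → factor 4580/130 = 35.231
Step 5: 0.72 mL brought to 4050 μL → factor 4.05/0.72 = 5.625
Step 6: 350 μL brought to 25.5 mL → factor 25500/350 = 72.857
Overall dilution factor = 100 × 96.857 × 8 × 35.231 × 5.625 × 72.857 = 1.1188 × 10^9
Stock = 0.00358 CFU/mL × 1.1188 × 10^9 = 4.01 × 10^6 CFU/mL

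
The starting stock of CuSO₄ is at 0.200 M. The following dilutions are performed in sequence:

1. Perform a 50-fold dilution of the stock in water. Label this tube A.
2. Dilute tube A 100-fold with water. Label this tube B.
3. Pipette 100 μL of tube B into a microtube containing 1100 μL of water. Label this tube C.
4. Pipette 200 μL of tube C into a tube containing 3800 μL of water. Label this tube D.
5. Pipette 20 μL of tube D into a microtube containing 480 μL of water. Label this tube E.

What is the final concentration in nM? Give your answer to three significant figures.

Step 1: 50-fold → factor 50
Step 2: 100-fold → factor 100
Step 3: 100 μL + 1100 μL = 1200 μL total → factor 1200/100 = 12
Step 4: 200 μL + 3800 μL = 4000 μL total → factor 4000/200 = 20
Step 5: 20 μL + 480 μL = 500 μL total → factor 500/20 = 25
Overall dilution factor = 50 × 100 × 12 × 20 × 25 = 3 × 10^7
Final = 0.200 M / 3 × 10^7 = 6.667 × 10^-9 M = 6.67 nM

6.67 nM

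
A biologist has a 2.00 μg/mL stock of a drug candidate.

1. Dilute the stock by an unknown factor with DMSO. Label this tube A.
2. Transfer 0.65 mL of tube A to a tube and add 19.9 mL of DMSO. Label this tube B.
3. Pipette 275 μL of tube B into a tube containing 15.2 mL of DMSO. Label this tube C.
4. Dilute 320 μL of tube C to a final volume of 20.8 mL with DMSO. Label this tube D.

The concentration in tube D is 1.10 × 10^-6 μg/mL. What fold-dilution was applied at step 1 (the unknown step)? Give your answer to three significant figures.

15.7-fold

Step 1: unknown factor x
Step 2: 0.65 mL + 19.9 mL = 20.55 mL total → factor 20.55/0.65 = 31.615
Step 3: 275 μL + 15.2 mL = 15475 μL total → factor 15475/275 = 56.273
Step 4: 320 μL brought to 20.8 mL → factor 20800/320 = 65
Product of known-step factors = 1.1564 × 10^5
Overall factor = 2.00 μg/mL / (1.10 × 10^-6 μg/mL) = 1.8182 × 10^6
x = 1.8182 × 10^6 / 1.1564 × 10^5 = 15.7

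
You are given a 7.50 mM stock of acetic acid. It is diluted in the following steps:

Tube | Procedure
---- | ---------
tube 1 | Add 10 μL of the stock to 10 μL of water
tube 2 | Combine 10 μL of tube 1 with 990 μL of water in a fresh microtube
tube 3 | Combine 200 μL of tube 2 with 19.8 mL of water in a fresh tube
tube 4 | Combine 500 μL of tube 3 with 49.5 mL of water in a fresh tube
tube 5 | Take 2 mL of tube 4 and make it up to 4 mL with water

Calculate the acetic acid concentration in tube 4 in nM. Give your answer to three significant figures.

3.75 nM

Step 1: 10 μL + 10 μL = 20 μL total → factor 20/10 = 2
Step 2: 10 μL + 990 μL = 1000 μL total → factor 1000/10 = 100
Step 3: 200 μL + 19.8 mL = 20000 μL total → factor 20000/200 = 100
Step 4: 500 μL + 49.5 mL = 50000 μL total → factor 50000/500 = 100
Dilution factor through tube 4 = 2 × 100 × 100 × 100 = 2 × 10^6
[tube 4] = 7.50 mM / 2 × 10^6 = 3.750 × 10^-6 mM = 3.75 nM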